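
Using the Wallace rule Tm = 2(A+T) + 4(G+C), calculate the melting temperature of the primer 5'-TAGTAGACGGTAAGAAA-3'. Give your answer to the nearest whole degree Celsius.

46°C

Base counts: A=8, T=3, G=5, C=1 (length 17).
Tm = 2·(8+3) + 4·(5+1) = 2·11 + 4·6 = 22 + 24 = 46°C.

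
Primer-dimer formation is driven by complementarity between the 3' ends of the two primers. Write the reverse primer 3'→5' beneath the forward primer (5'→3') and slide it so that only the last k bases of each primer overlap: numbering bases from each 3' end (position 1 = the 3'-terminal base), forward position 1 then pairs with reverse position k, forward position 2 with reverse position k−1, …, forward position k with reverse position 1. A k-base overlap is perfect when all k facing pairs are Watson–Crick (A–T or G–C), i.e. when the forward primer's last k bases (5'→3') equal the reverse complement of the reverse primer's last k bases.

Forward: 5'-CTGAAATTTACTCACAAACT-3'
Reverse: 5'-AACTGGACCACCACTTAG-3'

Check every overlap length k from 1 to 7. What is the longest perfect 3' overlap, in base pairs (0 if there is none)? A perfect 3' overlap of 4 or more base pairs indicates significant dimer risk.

Last 7 bases (5'→3') — forward …ACAAACT, reverse …CACTTAG.
Reverse complement of the reverse primer's last 7 bases: CTAAGTG; its first k bases are the reverse complement of the reverse primer's last k bases, so a perfect k-base overlap needs the forward primer's last k bases to equal them.
Comparing (forward last k vs required): k=1: T vs C ✗; k=2: CT vs CT ✓; k=3: ACT vs CTA ✗; k=4: AACT vs CTAA ✗; k=5: AAACT vs CTAAG ✗; k=6: CAAACT vs CTAAGT ✗; k=7: ACAAACT vs CTAAGTG ✗.
Only k = 2 is perfect, so the longest perfect 3' overlap is 2.

Longest perfect overlap: 2 complementary base pairs; below the dimer-risk threshold (threshold 4).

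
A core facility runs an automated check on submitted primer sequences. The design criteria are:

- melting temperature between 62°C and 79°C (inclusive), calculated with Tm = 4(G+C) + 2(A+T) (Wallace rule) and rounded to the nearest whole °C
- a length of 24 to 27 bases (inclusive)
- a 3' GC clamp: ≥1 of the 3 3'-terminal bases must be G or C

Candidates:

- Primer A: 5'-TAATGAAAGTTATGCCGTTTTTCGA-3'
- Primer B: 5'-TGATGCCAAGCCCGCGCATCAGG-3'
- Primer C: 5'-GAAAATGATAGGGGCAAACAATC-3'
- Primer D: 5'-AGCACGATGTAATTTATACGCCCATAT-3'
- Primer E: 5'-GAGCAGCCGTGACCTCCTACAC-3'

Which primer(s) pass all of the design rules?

Primer A (25 nt, A=7 T=10 G=5 C=3): Tm = 2·17 + 4·8 = 66°C ✓; length 25 ✓; 3' end CGA has 2 G/C ✓ — passes.
Primer B (23 nt, A=5 T=3 G=7 C=8): Tm = 2·8 + 4·15 = 76°C ✓; length 23, outside 24–27 ✗; 3' end AGG has 2 G/C ✓ — fails.
Primer C (23 nt, A=11 T=3 G=6 C=3): Tm = 2·14 + 4·9 = 64°C ✓; length 23, outside 24–27 ✗; 3' end ATC has 1 G/C ✓ — fails.
Primer D (27 nt, A=9 T=8 G=4 C=6): Tm = 2·17 + 4·10 = 74°C ✓; length 27 ✓; 3' end TAT has 0 G/C, need ≥1 ✗ — fails.
Primer E (22 nt, A=5 T=3 G=5 C=9): Tm = 2·8 + 4·14 = 72°C ✓; length 22, outside 24–27 ✗; 3' end CAC has 2 G/C ✓ — fails.

Primer A only.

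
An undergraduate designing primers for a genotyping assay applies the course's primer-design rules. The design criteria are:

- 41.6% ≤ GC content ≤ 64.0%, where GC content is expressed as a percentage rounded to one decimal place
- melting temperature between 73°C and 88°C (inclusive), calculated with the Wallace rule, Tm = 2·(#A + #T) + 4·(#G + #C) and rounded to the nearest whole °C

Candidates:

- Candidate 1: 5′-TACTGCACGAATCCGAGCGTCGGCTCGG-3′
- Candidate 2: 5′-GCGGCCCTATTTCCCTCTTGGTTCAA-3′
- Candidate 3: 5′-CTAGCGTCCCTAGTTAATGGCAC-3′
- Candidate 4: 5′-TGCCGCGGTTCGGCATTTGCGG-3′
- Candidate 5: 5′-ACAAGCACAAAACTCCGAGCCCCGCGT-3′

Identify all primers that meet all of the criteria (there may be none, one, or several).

Candidate 1 (28 nt, A=5 T=5 G=9 C=9): GC 18/28 = 64.3%, outside 41.6–64.0% ✗; Tm = 2·10 + 4·18 = 92°C, outside 73–88°C ✗ — fails.
Candidate 2 (26 nt, A=3 T=9 G=5 C=9): GC 14/26 = 53.8% ✓; Tm = 2·12 + 4·14 = 80°C ✓ — passes.
Candidate 3 (23 nt, A=5 T=6 G=5 C=7): GC 12/23 = 52.2% ✓; Tm = 2·11 + 4·12 = 70°C, outside 73–88°C ✗ — fails.
Candidate 4 (22 nt, A=1 T=6 G=9 C=6): GC 15/22 = 68.2%, outside 41.6–64.0% ✗; Tm = 2·7 + 4·15 = 74°C ✓ — fails.
Candidate 5 (27 nt, A=9 T=2 G=5 C=11): GC 16/27 = 59.3% ✓; Tm = 2·11 + 4·16 = 86°C ✓ — passes.

Candidate 2 and Candidate 5.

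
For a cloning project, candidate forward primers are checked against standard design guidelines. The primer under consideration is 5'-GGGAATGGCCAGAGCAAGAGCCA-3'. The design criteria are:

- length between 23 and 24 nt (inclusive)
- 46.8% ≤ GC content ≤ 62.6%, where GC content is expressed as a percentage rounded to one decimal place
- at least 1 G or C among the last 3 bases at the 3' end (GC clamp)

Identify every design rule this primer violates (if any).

Base counts: A=8, T=1, G=9, C=5 (length 23).
length: length 23 ✓
GC content: GC 14/23 = 60.9% ✓
GC clamp: 3' end CCA has 2 G/C ✓

Meets all criteria.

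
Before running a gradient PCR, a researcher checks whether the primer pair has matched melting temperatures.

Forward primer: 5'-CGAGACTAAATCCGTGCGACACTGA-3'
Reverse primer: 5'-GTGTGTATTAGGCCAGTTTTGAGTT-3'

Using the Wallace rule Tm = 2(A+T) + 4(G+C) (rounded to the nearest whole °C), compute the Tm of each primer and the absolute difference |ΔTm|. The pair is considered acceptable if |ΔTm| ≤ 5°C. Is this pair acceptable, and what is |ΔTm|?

Forward: A=8 T=4 G=6 C=7 → Tm = 2·12 + 4·13 = 76°C.
Reverse: A=4 T=11 G=8 C=2 → Tm = 2·15 + 4·10 = 70°C.
|ΔTm| = |76 − 70| = 6°C, > 5°C.

|ΔTm| = 6°C; the pair is not acceptable.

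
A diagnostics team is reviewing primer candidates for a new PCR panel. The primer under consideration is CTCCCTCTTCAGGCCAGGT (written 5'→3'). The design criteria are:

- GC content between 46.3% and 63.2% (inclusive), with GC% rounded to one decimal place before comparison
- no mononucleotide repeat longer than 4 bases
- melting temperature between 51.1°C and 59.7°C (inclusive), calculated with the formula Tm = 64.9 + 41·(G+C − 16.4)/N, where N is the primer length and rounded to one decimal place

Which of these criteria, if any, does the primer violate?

Meets all criteria.

Base counts: A=2, T=5, G=4, C=8 (length 19).
GC content: GC 12/19 = 63.2% ✓
homopolymer run: longest run = 3 ✓
Tm: Tm = 64.9 + 41·(12 − 16.4)/19 = 55.4°C ✓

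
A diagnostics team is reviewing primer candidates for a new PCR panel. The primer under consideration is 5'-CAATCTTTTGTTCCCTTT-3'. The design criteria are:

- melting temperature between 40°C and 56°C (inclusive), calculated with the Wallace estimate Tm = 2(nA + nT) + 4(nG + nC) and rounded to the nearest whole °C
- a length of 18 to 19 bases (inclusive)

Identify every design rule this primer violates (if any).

Base counts: A=2, T=10, G=1, C=5 (length 18).
Tm: Tm = 2·12 + 4·6 = 48°C ✓
length: length 18 ✓

Meets all criteria.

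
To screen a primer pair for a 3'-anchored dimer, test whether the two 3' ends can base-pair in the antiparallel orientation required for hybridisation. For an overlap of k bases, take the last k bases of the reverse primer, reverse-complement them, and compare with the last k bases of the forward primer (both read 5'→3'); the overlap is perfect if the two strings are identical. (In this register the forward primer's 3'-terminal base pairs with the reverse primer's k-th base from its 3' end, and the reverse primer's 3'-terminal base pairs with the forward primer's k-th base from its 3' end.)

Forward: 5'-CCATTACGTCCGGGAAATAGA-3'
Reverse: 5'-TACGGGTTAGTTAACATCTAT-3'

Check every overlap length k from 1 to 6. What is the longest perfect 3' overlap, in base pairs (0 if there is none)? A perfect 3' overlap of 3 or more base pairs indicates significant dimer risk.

Longest perfect overlap: 5 complementary base pairs; significant dimer risk (threshold 3).

Last 6 bases (5'→3') — forward …AATAGA, reverse …ATCTAT.
Reverse complement of the reverse primer's last 6 bases: ATAGAT; its first k bases are the reverse complement of the reverse primer's last k bases, so a perfect k-base overlap needs the forward primer's last k bases to equal them.
Comparing (forward last k vs required): k=1: A vs A ✓; k=2: GA vs AT ✗; k=3: AGA vs ATA ✗; k=4: TAGA vs ATAG ✗; k=5: ATAGA vs ATAGA ✓; k=6: AATAGA vs ATAGAT ✗.
Perfect overlaps at k = 1, 5; the largest is 5.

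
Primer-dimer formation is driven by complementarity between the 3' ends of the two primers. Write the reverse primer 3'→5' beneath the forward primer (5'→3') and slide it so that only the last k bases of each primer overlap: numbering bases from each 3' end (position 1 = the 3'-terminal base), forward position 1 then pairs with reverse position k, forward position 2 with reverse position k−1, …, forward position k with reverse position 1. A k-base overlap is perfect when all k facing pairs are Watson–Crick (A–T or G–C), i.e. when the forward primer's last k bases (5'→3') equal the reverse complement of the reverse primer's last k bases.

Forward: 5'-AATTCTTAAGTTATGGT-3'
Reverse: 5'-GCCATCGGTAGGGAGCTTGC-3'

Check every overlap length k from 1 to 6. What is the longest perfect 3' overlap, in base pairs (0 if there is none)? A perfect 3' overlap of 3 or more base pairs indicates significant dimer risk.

Last 6 bases (5'→3') — forward …TATGGT, reverse …GCTTGC.
Reverse complement of the reverse primer's last 6 bases: GCAAGC; its first k bases are the reverse complement of the reverse primer's last k bases, so a perfect k-base overlap needs the forward primer's last k bases to equal them.
Comparing (forward last k vs required): k=1: T vs G ✗; k=2: GT vs GC ✗; k=3: GGT vs GCA ✗; k=4: TGGT vs GCAA ✗; k=5: ATGGT vs GCAAG ✗; k=6: TATGGT vs GCAAGC ✗.
No overlap length from 1 to 6 is perfect, so the longest perfect 3' overlap is 0.

Longest perfect overlap: 0 complementary base pairs; below the dimer-risk threshold (threshold 3).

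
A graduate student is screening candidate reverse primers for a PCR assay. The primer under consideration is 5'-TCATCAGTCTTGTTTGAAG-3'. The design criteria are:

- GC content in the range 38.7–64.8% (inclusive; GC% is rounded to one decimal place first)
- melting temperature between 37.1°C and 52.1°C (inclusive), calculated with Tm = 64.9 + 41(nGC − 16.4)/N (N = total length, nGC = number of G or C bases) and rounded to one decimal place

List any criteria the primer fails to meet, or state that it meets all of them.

Base counts: A=4, T=8, G=4, C=3 (length 19).
GC content: GC 7/19 = 36.8%, outside 38.7–64.8% ✗
Tm: Tm = 64.9 + 41·(7 − 16.4)/19 = 44.6°C ✓

Fails: GC content.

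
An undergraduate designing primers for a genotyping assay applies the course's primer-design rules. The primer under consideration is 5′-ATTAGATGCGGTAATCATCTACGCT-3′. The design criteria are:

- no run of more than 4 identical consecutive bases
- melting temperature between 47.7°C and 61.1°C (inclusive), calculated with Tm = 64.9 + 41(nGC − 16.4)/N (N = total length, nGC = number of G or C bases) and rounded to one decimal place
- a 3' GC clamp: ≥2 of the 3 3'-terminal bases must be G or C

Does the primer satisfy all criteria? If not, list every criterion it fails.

Base counts: A=7, T=8, G=5, C=5 (length 25).
homopolymer run: longest run = 2 ✓
Tm: Tm = 64.9 + 41·(10 − 16.4)/25 = 54.4°C ✓
GC clamp: 3' end GCT has 2 G/C ✓

Meets all criteria.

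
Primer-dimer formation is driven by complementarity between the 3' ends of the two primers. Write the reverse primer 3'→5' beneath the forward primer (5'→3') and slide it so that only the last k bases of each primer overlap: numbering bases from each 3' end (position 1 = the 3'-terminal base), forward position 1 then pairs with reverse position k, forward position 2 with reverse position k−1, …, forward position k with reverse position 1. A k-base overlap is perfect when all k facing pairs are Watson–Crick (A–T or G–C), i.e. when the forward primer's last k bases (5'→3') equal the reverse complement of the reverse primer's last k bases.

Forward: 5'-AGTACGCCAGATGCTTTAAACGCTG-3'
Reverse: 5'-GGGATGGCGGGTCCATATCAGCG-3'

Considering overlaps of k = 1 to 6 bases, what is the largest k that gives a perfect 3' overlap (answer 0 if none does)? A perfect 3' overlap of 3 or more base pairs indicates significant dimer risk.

Longest perfect overlap: 5 complementary base pairs; significant dimer risk (threshold 3).

Last 6 bases (5'→3') — forward …ACGCTG, reverse …TCAGCG.
Reverse complement of the reverse primer's last 6 bases: CGCTGA; its first k bases are the reverse complement of the reverse primer's last k bases, so a perfect k-base overlap needs the forward primer's last k bases to equal them.
Comparing (forward last k vs required): k=1: G vs C ✗; k=2: TG vs CG ✗; k=3: CTG vs CGC ✗; k=4: GCTG vs CGCT ✗; k=5: CGCTG vs CGCTG ✓; k=6: ACGCTG vs CGCTGA ✗.
Only k = 5 is perfect, so the longest perfect 3' overlap is 5.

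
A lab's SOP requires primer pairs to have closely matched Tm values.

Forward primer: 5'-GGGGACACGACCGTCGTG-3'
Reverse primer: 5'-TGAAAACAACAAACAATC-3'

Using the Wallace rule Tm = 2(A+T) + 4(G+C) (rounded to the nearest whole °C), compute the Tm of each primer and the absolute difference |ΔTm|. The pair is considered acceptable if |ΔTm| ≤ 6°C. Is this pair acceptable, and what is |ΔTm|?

Forward: A=3 T=2 G=8 C=5 → Tm = 2·5 + 4·13 = 62°C.
Reverse: A=11 T=2 G=1 C=4 → Tm = 2·13 + 4·5 = 46°C.
|ΔTm| = |62 − 46| = 16°C, > 6°C.

|ΔTm| = 16°C; the pair is not acceptable.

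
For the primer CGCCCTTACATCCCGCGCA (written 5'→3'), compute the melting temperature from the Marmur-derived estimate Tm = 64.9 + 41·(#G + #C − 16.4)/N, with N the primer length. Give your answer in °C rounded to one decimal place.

57.6°C

Base counts: A=3, T=3, G=3, C=10; G+C = 13, N = 19.
Tm = 64.9 + 41·(13 − 16.4)/19 = 64.9 + -139.40/19 = 57.6°C.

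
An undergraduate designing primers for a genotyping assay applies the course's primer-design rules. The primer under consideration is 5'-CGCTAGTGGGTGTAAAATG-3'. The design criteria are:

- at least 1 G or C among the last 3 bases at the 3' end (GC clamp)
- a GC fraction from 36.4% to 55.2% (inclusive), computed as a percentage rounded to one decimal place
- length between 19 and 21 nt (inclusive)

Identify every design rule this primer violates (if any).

Meets all criteria.

Base counts: A=5, T=5, G=7, C=2 (length 19).
GC clamp: 3' end ATG has 1 G/C ✓
GC content: GC 9/19 = 47.4% ✓
length: length 19 ✓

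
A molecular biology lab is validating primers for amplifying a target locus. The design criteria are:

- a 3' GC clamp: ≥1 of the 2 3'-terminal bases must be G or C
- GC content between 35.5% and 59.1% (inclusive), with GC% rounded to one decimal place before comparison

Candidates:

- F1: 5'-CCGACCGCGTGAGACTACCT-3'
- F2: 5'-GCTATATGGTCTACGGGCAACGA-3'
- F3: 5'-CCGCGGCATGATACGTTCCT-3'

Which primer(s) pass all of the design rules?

F1 (20 nt, A=4 T=3 G=5 C=8): 3' end CT has 1 G/C ✓; GC 13/20 = 65.0%, outside 35.5–59.1% ✗ — fails.
F2 (23 nt, A=6 T=5 G=7 C=5): 3' end GA has 1 G/C ✓; GC 12/23 = 52.2% ✓ — passes.
F3 (20 nt, A=3 T=5 G=5 C=7): 3' end CT has 1 G/C ✓; GC 12/20 = 60.0%, outside 35.5–59.1% ✗ — fails.

F2 only.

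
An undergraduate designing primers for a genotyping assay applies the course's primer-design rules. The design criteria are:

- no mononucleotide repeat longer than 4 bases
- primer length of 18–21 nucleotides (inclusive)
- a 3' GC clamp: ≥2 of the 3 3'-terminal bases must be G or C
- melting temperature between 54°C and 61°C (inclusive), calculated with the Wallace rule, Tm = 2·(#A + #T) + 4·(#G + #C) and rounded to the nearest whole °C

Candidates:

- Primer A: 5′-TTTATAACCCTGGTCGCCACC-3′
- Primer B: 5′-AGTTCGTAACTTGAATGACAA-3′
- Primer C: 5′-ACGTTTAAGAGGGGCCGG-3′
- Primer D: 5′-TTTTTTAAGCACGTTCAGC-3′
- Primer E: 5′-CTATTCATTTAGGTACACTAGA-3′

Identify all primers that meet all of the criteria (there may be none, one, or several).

Primer C only.

Primer A (21 nt, A=4 T=6 G=3 C=8): longest run = 3 ✓; length 21 ✓; 3' end ACC has 2 G/C ✓; Tm = 2·10 + 4·11 = 64°C, outside 54–61°C ✗ — fails.
Primer B (21 nt, A=8 T=6 G=4 C=3): longest run = 2 ✓; length 21 ✓; 3' end CAA has 1 G/C, need ≥2 ✗; Tm = 2·14 + 4·7 = 56°C ✓ — fails.
Primer C (18 nt, A=4 T=3 G=8 C=3): longest run = 4 ✓; length 18 ✓; 3' end CGG has 3 G/C ✓; Tm = 2·7 + 4·11 = 58°C ✓ — passes.
Primer D (19 nt, A=4 T=8 G=3 C=4): longest run = 6, exceeds 4 ✗; length 19 ✓; 3' end AGC has 2 G/C ✓; Tm = 2·12 + 4·7 = 52°C, outside 54–61°C ✗ — fails.
Primer E (22 nt, A=7 T=8 G=3 C=4): longest run = 3 ✓; length 22, outside 18–21 ✗; 3' end AGA has 1 G/C, need ≥2 ✗; Tm = 2·15 + 4·7 = 58°C ✓ — fails.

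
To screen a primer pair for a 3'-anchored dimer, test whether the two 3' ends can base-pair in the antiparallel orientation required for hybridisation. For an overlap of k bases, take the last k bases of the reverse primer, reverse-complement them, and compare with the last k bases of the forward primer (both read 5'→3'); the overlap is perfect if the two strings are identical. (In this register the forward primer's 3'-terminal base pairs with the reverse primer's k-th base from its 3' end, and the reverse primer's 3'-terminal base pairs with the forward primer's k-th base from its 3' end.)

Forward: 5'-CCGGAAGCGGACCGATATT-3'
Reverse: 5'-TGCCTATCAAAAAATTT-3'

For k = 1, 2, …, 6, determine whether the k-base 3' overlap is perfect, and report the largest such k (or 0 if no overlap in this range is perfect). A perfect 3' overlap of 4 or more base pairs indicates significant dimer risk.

Longest perfect overlap: 0 complementary base pairs; below the dimer-risk threshold (threshold 4).

Last 6 bases (5'→3') — forward …GATATT, reverse …AAATTT.
Reverse complement of the reverse primer's last 6 bases: AAATTT; its first k bases are the reverse complement of the reverse primer's last k bases, so a perfect k-base overlap needs the forward primer's last k bases to equal them.
Comparing (forward last k vs required): k=1: T vs A ✗; k=2: TT vs AA ✗; k=3: ATT vs AAA ✗; k=4: TATT vs AAAT ✗; k=5: ATATT vs AAATT ✗; k=6: GATATT vs AAATTT ✗.
No overlap length from 1 to 6 is perfect, so the longest perfect 3' overlap is 0.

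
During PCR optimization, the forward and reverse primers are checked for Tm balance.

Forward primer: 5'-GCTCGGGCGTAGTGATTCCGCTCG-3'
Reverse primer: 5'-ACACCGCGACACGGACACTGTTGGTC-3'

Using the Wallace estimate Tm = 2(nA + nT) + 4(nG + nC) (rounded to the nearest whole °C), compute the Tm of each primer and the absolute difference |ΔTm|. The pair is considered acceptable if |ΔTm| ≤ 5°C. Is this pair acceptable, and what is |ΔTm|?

|ΔTm| = 4°C; the pair is acceptable.

Forward: A=2 T=6 G=9 C=7 → Tm = 2·8 + 4·16 = 80°C.
Reverse: A=6 T=4 G=7 C=9 → Tm = 2·10 + 4·16 = 84°C.
|ΔTm| = |80 − 84| = 4°C, ≤ 5°C.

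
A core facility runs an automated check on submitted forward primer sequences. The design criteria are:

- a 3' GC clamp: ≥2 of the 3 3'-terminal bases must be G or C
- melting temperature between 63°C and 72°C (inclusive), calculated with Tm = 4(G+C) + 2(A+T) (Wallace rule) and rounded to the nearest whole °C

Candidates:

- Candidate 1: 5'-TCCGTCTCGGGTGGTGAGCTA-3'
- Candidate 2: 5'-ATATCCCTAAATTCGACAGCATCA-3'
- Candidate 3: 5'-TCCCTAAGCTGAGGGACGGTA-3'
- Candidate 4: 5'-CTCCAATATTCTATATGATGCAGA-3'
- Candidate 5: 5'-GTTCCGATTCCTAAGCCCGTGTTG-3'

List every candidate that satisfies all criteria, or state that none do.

None of the candidates satisfy all criteria.

Candidate 1 (21 nt, A=2 T=6 G=8 C=5): 3' end CTA has 1 G/C, need ≥2 ✗; Tm = 2·8 + 4·13 = 68°C ✓ — fails.
Candidate 2 (24 nt, A=9 T=6 G=2 C=7): 3' end TCA has 1 G/C, need ≥2 ✗; Tm = 2·15 + 4·9 = 66°C ✓ — fails.
Candidate 3 (21 nt, A=5 T=4 G=7 C=5): 3' end GTA has 1 G/C, need ≥2 ✗; Tm = 2·9 + 4·12 = 66°C ✓ — fails.
Candidate 4 (24 nt, A=8 T=8 G=3 C=5): 3' end AGA has 1 G/C, need ≥2 ✗; Tm = 2·16 + 4·8 = 64°C ✓ — fails.
Candidate 5 (24 nt, A=3 T=8 G=6 C=7): 3' end TTG has 1 G/C, need ≥2 ✗; Tm = 2·11 + 4·13 = 74°C, outside 63–72°C ✗ — fails.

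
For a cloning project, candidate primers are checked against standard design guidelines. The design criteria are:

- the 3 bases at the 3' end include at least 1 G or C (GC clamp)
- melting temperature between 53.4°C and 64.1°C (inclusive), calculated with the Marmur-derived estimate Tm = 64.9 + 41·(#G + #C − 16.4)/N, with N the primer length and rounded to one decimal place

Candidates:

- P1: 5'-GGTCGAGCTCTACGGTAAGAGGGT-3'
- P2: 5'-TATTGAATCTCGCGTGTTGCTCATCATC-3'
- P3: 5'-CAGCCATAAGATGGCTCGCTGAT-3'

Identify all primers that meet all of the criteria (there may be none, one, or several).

P1, P2 and P3.

P1 (24 nt, A=5 T=5 G=10 C=4): 3' end GGT has 2 G/C ✓; Tm = 64.9 + 41·(14 − 16.4)/24 = 60.8°C ✓ — passes.
P2 (28 nt, A=5 T=11 G=5 C=7): 3' end ATC has 1 G/C ✓; Tm = 64.9 + 41·(12 − 16.4)/28 = 58.5°C ✓ — passes.
P3 (23 nt, A=6 T=5 G=6 C=6): 3' end GAT has 1 G/C ✓; Tm = 64.9 + 41·(12 − 16.4)/23 = 57.1°C ✓ — passes.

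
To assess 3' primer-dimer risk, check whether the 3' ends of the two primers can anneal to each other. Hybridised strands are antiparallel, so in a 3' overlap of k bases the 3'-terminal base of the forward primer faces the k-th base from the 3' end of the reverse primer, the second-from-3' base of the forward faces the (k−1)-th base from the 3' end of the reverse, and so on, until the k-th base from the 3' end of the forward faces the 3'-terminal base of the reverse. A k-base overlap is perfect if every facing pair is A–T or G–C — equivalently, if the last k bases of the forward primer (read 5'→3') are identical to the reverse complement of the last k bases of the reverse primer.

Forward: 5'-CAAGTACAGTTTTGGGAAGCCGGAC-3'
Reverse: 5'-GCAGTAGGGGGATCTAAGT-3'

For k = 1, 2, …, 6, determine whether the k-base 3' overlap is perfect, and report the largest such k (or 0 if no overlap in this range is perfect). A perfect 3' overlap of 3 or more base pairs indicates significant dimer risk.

Last 6 bases (5'→3') — forward …CCGGAC, reverse …CTAAGT.
Reverse complement of the reverse primer's last 6 bases: ACTTAG; its first k bases are the reverse complement of the reverse primer's last k bases, so a perfect k-base overlap needs the forward primer's last k bases to equal them.
Comparing (forward last k vs required): k=1: C vs A ✗; k=2: AC vs AC ✓; k=3: GAC vs ACT ✗; k=4: GGAC vs ACTT ✗; k=5: CGGAC vs ACTTA ✗; k=6: CCGGAC vs ACTTAG ✗.
Only k = 2 is perfect, so the longest perfect 3' overlap is 2.

Longest perfect overlap: 2 complementary base pairs; below the dimer-risk threshold (threshold 3).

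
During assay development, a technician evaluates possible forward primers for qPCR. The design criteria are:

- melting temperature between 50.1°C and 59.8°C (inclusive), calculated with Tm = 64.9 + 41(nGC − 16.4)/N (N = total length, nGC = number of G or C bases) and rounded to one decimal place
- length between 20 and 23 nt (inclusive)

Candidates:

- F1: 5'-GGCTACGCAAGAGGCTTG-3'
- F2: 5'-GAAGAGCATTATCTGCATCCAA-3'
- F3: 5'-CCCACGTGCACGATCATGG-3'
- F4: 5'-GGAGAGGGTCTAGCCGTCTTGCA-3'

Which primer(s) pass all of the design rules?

F1 (18 nt, A=4 T=3 G=7 C=4): Tm = 64.9 + 41·(11 − 16.4)/18 = 52.6°C ✓; length 18, outside 20–23 ✗ — fails.
F2 (22 nt, A=8 T=5 G=4 C=5): Tm = 64.9 + 41·(9 − 16.4)/22 = 51.1°C ✓; length 22 ✓ — passes.
F3 (19 nt, A=4 T=3 G=5 C=7): Tm = 64.9 + 41·(12 − 16.4)/19 = 55.4°C ✓; length 19, outside 20–23 ✗ — fails.
F4 (23 nt, A=4 T=5 G=9 C=5): Tm = 64.9 + 41·(14 − 16.4)/23 = 60.6°C, outside 50.1–59.8°C ✗; length 23 ✓ — fails.

F2 only.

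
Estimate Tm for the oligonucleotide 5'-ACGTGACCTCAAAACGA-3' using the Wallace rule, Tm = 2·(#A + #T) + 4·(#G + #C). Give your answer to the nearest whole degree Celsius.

50°C

Base counts: A=7, T=2, G=3, C=5 (length 17).
Tm = 2·(7+2) + 4·(3+5) = 2·9 + 4·8 = 18 + 32 = 50°C.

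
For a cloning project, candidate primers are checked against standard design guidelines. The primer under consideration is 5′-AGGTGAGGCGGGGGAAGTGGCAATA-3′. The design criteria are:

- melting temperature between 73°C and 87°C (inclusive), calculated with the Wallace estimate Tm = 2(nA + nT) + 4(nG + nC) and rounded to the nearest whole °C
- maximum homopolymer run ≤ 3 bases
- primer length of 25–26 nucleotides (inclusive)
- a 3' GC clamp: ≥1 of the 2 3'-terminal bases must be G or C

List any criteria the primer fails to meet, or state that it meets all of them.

Base counts: A=7, T=3, G=13, C=2 (length 25).
Tm: Tm = 2·10 + 4·15 = 80°C ✓
homopolymer run: longest run = 5, exceeds 3 ✗
length: length 25 ✓
GC clamp: 3' end TA has 0 G/C, need ≥1 ✗

Fails: homopolymer run, GC clamp.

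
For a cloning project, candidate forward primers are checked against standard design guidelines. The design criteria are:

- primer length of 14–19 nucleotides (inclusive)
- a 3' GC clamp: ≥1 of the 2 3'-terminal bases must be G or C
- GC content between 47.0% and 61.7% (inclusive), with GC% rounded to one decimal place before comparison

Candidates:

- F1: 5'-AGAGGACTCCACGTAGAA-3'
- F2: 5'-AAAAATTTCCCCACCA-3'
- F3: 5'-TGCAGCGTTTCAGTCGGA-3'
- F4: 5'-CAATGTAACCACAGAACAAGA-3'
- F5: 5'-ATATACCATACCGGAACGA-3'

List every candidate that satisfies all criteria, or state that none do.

F1 (18 nt, A=7 T=2 G=5 C=4): length 18 ✓; 3' end AA has 0 G/C, need ≥1 ✗; GC 9/18 = 50.0% ✓ — fails.
F2 (16 nt, A=7 T=3 G=0 C=6): length 16 ✓; 3' end CA has 1 G/C ✓; GC 6/16 = 37.5%, outside 47.0–61.7% ✗ — fails.
F3 (18 nt, A=3 T=5 G=6 C=4): length 18 ✓; 3' end GA has 1 G/C ✓; GC 10/18 = 55.6% ✓ — passes.
F4 (21 nt, A=11 T=2 G=3 C=5): length 21, outside 14–19 ✗; 3' end GA has 1 G/C ✓; GC 8/21 = 38.1%, outside 47.0–61.7% ✗ — fails.
F5 (19 nt, A=8 T=3 G=3 C=5): length 19 ✓; 3' end GA has 1 G/C ✓; GC 8/19 = 42.1%, outside 47.0–61.7% ✗ — fails.

F3 only.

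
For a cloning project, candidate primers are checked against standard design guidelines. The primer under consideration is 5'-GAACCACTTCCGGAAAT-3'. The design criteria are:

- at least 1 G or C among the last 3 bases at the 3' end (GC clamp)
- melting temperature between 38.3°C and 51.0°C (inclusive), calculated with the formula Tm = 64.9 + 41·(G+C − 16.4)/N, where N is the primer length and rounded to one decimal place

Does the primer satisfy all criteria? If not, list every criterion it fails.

Fails: GC clamp.

Base counts: A=6, T=3, G=3, C=5 (length 17).
GC clamp: 3' end AAT has 0 G/C, need ≥1 ✗
Tm: Tm = 64.9 + 41·(8 − 16.4)/17 = 44.6°C ✓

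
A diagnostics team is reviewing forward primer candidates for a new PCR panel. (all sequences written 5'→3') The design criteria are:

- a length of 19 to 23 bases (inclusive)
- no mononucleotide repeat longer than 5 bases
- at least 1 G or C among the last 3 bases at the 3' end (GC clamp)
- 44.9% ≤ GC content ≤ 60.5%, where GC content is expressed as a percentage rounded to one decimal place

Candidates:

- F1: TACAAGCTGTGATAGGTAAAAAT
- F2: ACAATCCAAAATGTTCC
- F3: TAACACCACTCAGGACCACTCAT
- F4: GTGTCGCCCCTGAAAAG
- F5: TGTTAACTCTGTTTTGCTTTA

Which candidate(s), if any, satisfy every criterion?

F3 only.

F1 (23 nt, A=10 T=6 G=5 C=2): length 23 ✓; longest run = 5 ✓; 3' end AAT has 0 G/C, need ≥1 ✗; GC 7/23 = 30.4%, outside 44.9–60.5% ✗ — fails.
F2 (17 nt, A=7 T=4 G=1 C=5): length 17, outside 19–23 ✗; longest run = 4 ✓; 3' end TCC has 2 G/C ✓; GC 6/17 = 35.3%, outside 44.9–60.5% ✗ — fails.
F3 (23 nt, A=8 T=4 G=2 C=9): length 23 ✓; longest run = 2 ✓; 3' end CAT has 1 G/C ✓; GC 11/23 = 47.8% ✓ — passes.
F4 (17 nt, A=4 T=3 G=5 C=5): length 17, outside 19–23 ✗; longest run = 4 ✓; 3' end AAG has 1 G/C ✓; GC 10/17 = 58.8% ✓ — fails.
F5 (21 nt, A=3 T=12 G=3 C=3): length 21 ✓; longest run = 4 ✓; 3' end TTA has 0 G/C, need ≥1 ✗; GC 6/21 = 28.6%, outside 44.9–60.5% ✗ — fails.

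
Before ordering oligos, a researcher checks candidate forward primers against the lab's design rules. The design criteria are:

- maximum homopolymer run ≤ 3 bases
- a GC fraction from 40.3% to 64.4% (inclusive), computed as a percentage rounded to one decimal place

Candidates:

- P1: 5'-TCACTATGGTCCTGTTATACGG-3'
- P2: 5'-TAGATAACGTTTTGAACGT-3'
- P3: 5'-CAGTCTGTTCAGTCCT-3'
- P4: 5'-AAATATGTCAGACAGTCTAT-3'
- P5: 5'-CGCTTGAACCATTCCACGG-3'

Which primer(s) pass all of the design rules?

P1 (22 nt, A=4 T=8 G=5 C=5): longest run = 2 ✓; GC 10/22 = 45.5% ✓ — passes.
P2 (19 nt, A=6 T=7 G=4 C=2): longest run = 4, exceeds 3 ✗; GC 6/19 = 31.6%, outside 40.3–64.4% ✗ — fails.
P3 (16 nt, A=2 T=6 G=3 C=5): longest run = 2 ✓; GC 8/16 = 50.0% ✓ — passes.
P4 (20 nt, A=8 T=6 G=3 C=3): longest run = 3 ✓; GC 6/20 = 30.0%, outside 40.3–64.4% ✗ — fails.
P5 (19 nt, A=4 T=4 G=4 C=7): longest run = 2 ✓; GC 11/19 = 57.9% ✓ — passes.

P1, P3 and P5.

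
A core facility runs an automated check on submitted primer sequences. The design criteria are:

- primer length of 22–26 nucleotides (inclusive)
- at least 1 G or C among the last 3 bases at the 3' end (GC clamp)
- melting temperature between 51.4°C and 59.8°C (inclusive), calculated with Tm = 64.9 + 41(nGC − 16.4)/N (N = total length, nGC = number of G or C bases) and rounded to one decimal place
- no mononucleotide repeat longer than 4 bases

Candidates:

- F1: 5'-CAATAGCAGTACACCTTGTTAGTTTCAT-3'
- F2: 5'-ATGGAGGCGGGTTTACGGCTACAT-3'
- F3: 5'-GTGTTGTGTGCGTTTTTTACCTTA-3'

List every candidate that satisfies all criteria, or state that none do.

F1 (28 nt, A=8 T=10 G=4 C=6): length 28, outside 22–26 ✗; 3' end CAT has 1 G/C ✓; Tm = 64.9 + 41·(10 − 16.4)/28 = 55.5°C ✓; longest run = 3 ✓ — fails.
F2 (24 nt, A=5 T=6 G=9 C=4): length 24 ✓; 3' end CAT has 1 G/C ✓; Tm = 64.9 + 41·(13 − 16.4)/24 = 59.1°C ✓; longest run = 3 ✓ — passes.
F3 (24 nt, A=2 T=13 G=6 C=3): length 24 ✓; 3' end TTA has 0 G/C, need ≥1 ✗; Tm = 64.9 + 41·(9 − 16.4)/24 = 52.3°C ✓; longest run = 6, exceeds 4 ✗ — fails.

F2 only.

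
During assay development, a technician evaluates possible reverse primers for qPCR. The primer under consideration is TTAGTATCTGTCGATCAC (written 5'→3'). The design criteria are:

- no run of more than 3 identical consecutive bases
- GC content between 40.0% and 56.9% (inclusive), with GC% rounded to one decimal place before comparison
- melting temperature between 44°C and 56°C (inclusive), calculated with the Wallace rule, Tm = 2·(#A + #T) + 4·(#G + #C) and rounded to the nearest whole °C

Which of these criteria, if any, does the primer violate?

Fails: GC content.

Base counts: A=4, T=7, G=3, C=4 (length 18).
homopolymer run: longest run = 2 ✓
GC content: GC 7/18 = 38.9%, outside 40.0–56.9% ✗
Tm: Tm = 2·11 + 4·7 = 50°C ✓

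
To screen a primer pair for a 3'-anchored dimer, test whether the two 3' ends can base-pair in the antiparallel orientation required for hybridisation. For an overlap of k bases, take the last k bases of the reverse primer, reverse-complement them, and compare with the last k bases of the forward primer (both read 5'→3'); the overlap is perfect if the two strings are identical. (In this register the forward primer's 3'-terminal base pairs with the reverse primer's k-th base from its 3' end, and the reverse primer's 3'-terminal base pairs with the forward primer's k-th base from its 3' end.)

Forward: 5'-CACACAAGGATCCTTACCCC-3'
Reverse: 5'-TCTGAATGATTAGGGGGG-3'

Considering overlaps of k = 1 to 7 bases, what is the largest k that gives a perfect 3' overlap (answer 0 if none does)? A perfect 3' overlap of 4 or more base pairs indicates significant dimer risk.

Longest perfect overlap: 4 complementary base pairs; significant dimer risk (threshold 4).

Last 7 bases (5'→3') — forward …TTACCCC, reverse …AGGGGGG.
Reverse complement of the reverse primer's last 7 bases: CCCCCCT; its first k bases are the reverse complement of the reverse primer's last k bases, so a perfect k-base overlap needs the forward primer's last k bases to equal them.
Comparing (forward last k vs required): k=1: C vs C ✓; k=2: CC vs CC ✓; k=3: CCC vs CCC ✓; k=4: CCCC vs CCCC ✓; k=5: ACCCC vs CCCCC ✗; k=6: TACCCC vs CCCCCC ✗; k=7: TTACCCC vs CCCCCCT ✗.
Perfect overlaps at k = 1, 2, 3, 4; the largest is 4.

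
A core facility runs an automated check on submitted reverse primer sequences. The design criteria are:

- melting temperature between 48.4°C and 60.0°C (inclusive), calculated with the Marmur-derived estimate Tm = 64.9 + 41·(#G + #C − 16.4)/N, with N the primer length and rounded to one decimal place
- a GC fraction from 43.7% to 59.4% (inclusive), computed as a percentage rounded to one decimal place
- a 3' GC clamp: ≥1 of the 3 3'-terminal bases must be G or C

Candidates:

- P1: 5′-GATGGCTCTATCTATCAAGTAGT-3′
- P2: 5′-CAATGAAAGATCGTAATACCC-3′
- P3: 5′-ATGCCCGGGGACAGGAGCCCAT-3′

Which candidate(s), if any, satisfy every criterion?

None of the candidates satisfy all criteria.

P1 (23 nt, A=6 T=8 G=5 C=4): Tm = 64.9 + 41·(9 − 16.4)/23 = 51.7°C ✓; GC 9/23 = 39.1%, outside 43.7–59.4% ✗; 3' end AGT has 1 G/C ✓ — fails.
P2 (21 nt, A=9 T=4 G=3 C=5): Tm = 64.9 + 41·(8 − 16.4)/21 = 48.5°C ✓; GC 8/21 = 38.1%, outside 43.7–59.4% ✗; 3' end CCC has 3 G/C ✓ — fails.
P3 (22 nt, A=5 T=2 G=8 C=7): Tm = 64.9 + 41·(15 − 16.4)/22 = 62.3°C, outside 48.4–60.0°C ✗; GC 15/22 = 68.2%, outside 43.7–59.4% ✗; 3' end CAT has 1 G/C ✓ — fails.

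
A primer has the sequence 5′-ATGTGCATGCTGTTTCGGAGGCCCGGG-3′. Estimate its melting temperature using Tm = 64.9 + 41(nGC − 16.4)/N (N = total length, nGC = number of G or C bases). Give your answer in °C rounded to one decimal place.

65.8°C

Base counts: A=3, T=7, G=11, C=6; G+C = 17, N = 27.
Tm = 64.9 + 41·(17 − 16.4)/27 = 64.9 + 24.60/27 = 65.8°C.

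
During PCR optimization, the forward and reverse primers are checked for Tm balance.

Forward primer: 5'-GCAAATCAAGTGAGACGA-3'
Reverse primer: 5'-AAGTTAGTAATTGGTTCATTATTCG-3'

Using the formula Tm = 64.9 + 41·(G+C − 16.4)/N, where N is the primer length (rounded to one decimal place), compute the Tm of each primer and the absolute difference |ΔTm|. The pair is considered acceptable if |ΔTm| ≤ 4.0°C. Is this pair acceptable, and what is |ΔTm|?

Forward: G+C = 8, N = 18 → Tm = 64.9 + 41·(8 − 16.4)/18 = 45.8°C.
Reverse: G+C = 7, N = 25 → Tm = 64.9 + 41·(7 − 16.4)/25 = 49.5°C.
|ΔTm| = |45.8 − 49.5| = 3.7°C, ≤ 4.0°C.

|ΔTm| = 3.7°C; the pair is acceptable.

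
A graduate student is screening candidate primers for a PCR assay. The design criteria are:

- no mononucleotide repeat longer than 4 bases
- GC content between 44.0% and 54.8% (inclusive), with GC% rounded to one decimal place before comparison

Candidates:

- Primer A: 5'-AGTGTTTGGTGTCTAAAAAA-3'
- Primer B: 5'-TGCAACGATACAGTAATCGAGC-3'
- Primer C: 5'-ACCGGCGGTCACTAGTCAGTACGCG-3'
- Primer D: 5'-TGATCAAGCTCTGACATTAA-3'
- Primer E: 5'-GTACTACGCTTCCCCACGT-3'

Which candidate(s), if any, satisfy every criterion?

Primer A (20 nt, A=7 T=7 G=5 C=1): longest run = 6, exceeds 4 ✗; GC 6/20 = 30.0%, outside 44.0–54.8% ✗ — fails.
Primer B (22 nt, A=8 T=4 G=5 C=5): longest run = 2 ✓; GC 10/22 = 45.5% ✓ — passes.
Primer C (25 nt, A=5 T=4 G=8 C=8): longest run = 2 ✓; GC 16/25 = 64.0%, outside 44.0–54.8% ✗ — fails.
Primer D (20 nt, A=7 T=6 G=3 C=4): longest run = 2 ✓; GC 7/20 = 35.0%, outside 44.0–54.8% ✗ — fails.
Primer E (19 nt, A=3 T=5 G=3 C=8): longest run = 4 ✓; GC 11/19 = 57.9%, outside 44.0–54.8% ✗ — fails.

Primer B only.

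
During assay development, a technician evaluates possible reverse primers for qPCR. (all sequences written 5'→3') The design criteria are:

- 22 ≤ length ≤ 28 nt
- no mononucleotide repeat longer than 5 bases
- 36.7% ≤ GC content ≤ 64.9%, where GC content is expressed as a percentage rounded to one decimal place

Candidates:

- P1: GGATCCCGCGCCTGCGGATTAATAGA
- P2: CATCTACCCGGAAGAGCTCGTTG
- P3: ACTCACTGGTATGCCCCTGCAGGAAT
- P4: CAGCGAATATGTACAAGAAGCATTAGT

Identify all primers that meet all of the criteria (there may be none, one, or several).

P1 (26 nt, A=6 T=5 G=8 C=7): length 26 ✓; longest run = 3 ✓; GC 15/26 = 57.7% ✓ — passes.
P2 (23 nt, A=5 T=5 G=6 C=7): length 23 ✓; longest run = 3 ✓; GC 13/23 = 56.5% ✓ — passes.
P3 (26 nt, A=6 T=6 G=6 C=8): length 26 ✓; longest run = 4 ✓; GC 14/26 = 53.8% ✓ — passes.
P4 (27 nt, A=11 T=6 G=6 C=4): length 27 ✓; longest run = 2 ✓; GC 10/27 = 37.0% ✓ — passes.

P1, P2, P3 and P4.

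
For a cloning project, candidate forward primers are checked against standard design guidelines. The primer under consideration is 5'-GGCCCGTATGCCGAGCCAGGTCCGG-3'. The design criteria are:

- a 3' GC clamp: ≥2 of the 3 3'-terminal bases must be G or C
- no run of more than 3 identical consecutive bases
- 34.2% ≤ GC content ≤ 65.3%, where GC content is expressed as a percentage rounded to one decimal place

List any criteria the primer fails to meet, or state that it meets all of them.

Base counts: A=3, T=3, G=10, C=9 (length 25).
GC clamp: 3' end CGG has 3 G/C ✓
homopolymer run: longest run = 3 ✓
GC content: GC 19/25 = 76.0%, outside 34.2–65.3% ✗

Fails: GC content.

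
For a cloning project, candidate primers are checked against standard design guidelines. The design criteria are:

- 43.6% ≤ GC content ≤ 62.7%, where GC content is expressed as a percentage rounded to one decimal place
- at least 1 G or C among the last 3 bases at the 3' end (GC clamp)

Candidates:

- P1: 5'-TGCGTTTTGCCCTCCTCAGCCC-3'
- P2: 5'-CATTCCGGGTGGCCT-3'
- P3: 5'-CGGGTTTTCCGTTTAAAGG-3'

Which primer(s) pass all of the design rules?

P3 only.

P1 (22 nt, A=1 T=7 G=4 C=10): GC 14/22 = 63.6%, outside 43.6–62.7% ✗; 3' end CCC has 3 G/C ✓ — fails.
P2 (15 nt, A=1 T=4 G=5 C=5): GC 10/15 = 66.7%, outside 43.6–62.7% ✗; 3' end CCT has 2 G/C ✓ — fails.
P3 (19 nt, A=3 T=7 G=6 C=3): GC 9/19 = 47.4% ✓; 3' end AGG has 2 G/C ✓ — passes.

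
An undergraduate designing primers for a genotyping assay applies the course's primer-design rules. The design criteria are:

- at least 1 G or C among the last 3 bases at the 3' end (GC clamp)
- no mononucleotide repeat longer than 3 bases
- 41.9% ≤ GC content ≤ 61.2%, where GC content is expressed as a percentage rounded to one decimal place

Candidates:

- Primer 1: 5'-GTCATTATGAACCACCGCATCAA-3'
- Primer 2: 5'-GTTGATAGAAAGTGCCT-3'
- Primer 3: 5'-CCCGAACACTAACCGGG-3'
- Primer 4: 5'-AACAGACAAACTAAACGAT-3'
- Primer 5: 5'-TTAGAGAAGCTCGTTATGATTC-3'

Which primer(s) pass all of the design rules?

Primer 1 (23 nt, A=8 T=5 G=3 C=7): 3' end CAA has 1 G/C ✓; longest run = 2 ✓; GC 10/23 = 43.5% ✓ — passes.
Primer 2 (17 nt, A=5 T=5 G=5 C=2): 3' end CCT has 2 G/C ✓; longest run = 3 ✓; GC 7/17 = 41.2%, outside 41.9–61.2% ✗ — fails.
Primer 3 (17 nt, A=5 T=1 G=4 C=7): 3' end GGG has 3 G/C ✓; longest run = 3 ✓; GC 11/17 = 64.7%, outside 41.9–61.2% ✗ — fails.
Primer 4 (19 nt, A=11 T=2 G=2 C=4): 3' end GAT has 1 G/C ✓; longest run = 3 ✓; GC 6/19 = 31.6%, outside 41.9–61.2% ✗ — fails.
Primer 5 (22 nt, A=6 T=8 G=5 C=3): 3' end TTC has 1 G/C ✓; longest run = 2 ✓; GC 8/22 = 36.4%, outside 41.9–61.2% ✗ — fails.

Primer 1 only.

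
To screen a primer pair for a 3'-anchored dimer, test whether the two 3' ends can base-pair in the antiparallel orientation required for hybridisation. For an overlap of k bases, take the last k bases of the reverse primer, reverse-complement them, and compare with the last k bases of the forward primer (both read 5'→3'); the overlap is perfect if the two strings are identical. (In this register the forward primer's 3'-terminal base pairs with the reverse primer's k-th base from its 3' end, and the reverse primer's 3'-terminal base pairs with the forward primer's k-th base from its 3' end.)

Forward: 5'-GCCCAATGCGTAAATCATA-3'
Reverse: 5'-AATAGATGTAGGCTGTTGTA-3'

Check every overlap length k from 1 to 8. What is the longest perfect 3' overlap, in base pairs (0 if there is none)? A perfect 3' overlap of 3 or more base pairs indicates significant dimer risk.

Last 8 bases (5'→3') — forward …AAATCATA, reverse …CTGTTGTA.
Reverse complement of the reverse primer's last 8 bases: TACAACAG; its first k bases are the reverse complement of the reverse primer's last k bases, so a perfect k-base overlap needs the forward primer's last k bases to equal them.
Comparing (forward last k vs required): k=1: A vs T ✗; k=2: TA vs TA ✓; k=3: ATA vs TAC ✗; k=4: CATA vs TACA ✗; k=5: TCATA vs TACAA ✗; k=6: ATCATA vs TACAAC ✗; k=7: AATCATA vs TACAACA ✗; k=8: AAATCATA vs TACAACAG ✗.
Only k = 2 is perfect, so the longest perfect 3' overlap is 2.

Longest perfect overlap: 2 complementary base pairs; below the dimer-risk threshold (threshold 3).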